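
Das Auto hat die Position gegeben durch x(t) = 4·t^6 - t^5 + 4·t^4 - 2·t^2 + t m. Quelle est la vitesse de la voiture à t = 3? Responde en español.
Para resolver esto, necesitamos tomar 1 derivada de nuestra ecuación de la posición x(t) = 4·t^6 - t^5 + 4·t^4 - 2·t^2 + t. Tomando d/dt de x(t), encontramos v(t) = 24·t^5 - 5·t^4 + 16·t^3 - 4·t + 1. De la ecuación de la velocidad v(t) = 24·t^5 - 5·t^4 + 16·t^3 - 4·t + 1, sustituimos t = 3 para obtener v = 5848.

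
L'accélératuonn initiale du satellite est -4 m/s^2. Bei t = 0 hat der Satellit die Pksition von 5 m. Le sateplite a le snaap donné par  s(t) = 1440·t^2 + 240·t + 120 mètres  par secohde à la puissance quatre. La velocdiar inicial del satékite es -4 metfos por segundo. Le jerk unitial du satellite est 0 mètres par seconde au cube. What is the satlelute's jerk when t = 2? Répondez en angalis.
We must find the antiderivative of our snap equation s(t) = 1440·t^2 + 240·t + 120 1 time. The integral of snap is jerk. Using j(0) = 0, we get j(t) = 120·t·(4·t^2 + t + 1). We have jerk j(t) = 120·t·(4·t^2 + t + 1). Substituting t = 2: j(2) = 4560.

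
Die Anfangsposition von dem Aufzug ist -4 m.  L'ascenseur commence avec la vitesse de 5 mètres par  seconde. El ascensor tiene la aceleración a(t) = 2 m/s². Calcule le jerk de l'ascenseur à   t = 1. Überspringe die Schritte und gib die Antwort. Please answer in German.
Der Ruck bei t = 1 ist j = 0.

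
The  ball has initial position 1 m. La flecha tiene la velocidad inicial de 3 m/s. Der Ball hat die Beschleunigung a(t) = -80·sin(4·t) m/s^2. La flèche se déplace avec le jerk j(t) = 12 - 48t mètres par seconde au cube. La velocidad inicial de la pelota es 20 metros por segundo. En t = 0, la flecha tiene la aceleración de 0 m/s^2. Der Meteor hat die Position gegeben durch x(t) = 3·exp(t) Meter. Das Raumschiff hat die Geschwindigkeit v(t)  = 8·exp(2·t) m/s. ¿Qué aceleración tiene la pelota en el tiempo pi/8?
De la ecuación de la aceleración a(t) = -80·sin(4·t), sustituimos t = pi/8 para obtener a = -80.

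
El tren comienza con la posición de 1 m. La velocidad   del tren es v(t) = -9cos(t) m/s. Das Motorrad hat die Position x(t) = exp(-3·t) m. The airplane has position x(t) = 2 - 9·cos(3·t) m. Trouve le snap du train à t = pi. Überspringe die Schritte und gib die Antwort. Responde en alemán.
Bei t = pi, s = 0.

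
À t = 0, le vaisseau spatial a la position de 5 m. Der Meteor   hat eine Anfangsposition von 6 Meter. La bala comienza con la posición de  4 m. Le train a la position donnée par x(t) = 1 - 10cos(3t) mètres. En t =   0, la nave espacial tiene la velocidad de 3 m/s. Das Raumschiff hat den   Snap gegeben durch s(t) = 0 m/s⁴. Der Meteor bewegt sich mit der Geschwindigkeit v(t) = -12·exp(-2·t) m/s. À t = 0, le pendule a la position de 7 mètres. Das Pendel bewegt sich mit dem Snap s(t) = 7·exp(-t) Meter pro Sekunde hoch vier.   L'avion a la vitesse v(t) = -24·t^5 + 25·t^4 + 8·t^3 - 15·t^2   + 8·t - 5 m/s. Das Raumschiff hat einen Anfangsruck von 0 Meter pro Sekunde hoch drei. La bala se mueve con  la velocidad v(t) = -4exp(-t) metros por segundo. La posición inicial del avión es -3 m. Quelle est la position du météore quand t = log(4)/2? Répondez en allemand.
Ausgehend von der Geschwindigkeit v(t) = -12·exp(-2·t), nehmen wir 1 Stammfunktion. Durch Integration von der Geschwindigkeit und Verwendung der Anfangsbedingung x(0) = 6, erhalten wir x(t) = 6·exp(-2·t). Wir haben die Position x(t) = 6·exp(-2·t). Durch Einsetzen von t = log(4)/2: x(log(4)/2) = 3/2.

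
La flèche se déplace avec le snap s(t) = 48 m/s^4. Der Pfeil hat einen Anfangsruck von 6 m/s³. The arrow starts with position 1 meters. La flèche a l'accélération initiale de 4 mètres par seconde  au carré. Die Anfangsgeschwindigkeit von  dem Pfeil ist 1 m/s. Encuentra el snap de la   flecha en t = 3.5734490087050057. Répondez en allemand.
Wir haben den Snap s(t) = 48. Durch Einsetzen von t = 3.5734490087050057: s(3.5734490087050057) = 48.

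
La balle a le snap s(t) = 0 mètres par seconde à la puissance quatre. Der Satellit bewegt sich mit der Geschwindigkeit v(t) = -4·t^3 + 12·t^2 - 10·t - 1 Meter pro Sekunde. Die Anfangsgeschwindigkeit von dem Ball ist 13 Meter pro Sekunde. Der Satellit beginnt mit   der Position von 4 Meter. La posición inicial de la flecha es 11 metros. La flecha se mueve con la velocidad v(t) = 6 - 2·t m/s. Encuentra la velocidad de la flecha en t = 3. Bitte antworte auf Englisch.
We have velocity v(t) = 6 - 2·t. Substituting t = 3: v(3) = 0.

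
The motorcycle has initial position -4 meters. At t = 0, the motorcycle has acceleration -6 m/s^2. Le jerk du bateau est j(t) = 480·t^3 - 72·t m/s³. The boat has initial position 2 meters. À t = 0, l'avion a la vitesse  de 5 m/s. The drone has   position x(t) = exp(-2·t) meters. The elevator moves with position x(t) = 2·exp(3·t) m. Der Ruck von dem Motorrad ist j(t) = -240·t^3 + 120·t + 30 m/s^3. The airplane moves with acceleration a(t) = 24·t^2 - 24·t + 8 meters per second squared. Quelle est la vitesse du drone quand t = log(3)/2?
Nous devons dériver notre équation de la position x(t) = exp(-2·t) 1 fois. La dérivée de la position donne la vitesse: v(t) = -2·exp(-2·t). En utilisant v(t) = -2·exp(-2·t) et en substituant t = log(3)/2, nous trouvons v = -2/3.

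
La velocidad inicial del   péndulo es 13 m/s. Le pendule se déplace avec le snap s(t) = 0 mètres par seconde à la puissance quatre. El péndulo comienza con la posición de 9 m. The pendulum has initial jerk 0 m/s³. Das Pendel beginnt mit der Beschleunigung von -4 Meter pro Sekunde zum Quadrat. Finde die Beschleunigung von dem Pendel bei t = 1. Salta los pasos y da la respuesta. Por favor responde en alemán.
Die Antwort ist -4.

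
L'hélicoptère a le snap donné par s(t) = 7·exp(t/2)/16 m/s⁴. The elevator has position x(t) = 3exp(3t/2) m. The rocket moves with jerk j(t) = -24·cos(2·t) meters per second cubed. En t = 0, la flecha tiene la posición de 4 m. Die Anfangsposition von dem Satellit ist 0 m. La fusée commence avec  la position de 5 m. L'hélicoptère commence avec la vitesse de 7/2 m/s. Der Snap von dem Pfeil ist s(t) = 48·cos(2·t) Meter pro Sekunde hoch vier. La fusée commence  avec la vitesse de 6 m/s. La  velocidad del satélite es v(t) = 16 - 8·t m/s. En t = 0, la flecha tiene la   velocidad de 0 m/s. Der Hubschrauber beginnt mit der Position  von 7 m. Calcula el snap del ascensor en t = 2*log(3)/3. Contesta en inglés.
We must differentiate our position equation x(t) = 3·exp(3·t/2) 4 times. Taking d/dt of x(t), we find v(t) = 9·exp(3·t/2)/2. The derivative of velocity gives acceleration: a(t) = 27·exp(3·t/2)/4. Differentiating acceleration, we get jerk: j(t) = 81·exp(3·t/2)/8. Taking d/dt of j(t), we find s(t) = 243·exp(3·t/2)/16. We have snap s(t) = 243·exp(3·t/2)/16. Substituting t = 2*log(3)/3: s(2*log(3)/3) = 729/16.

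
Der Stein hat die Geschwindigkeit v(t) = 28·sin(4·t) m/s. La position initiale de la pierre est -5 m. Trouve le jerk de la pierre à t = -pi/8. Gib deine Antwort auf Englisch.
To solve this, we need to take 2 derivatives of our velocity equation v(t) = 28·sin(4·t). Differentiating velocity, we get acceleration: a(t) = 112·cos(4·t). The derivative of acceleration gives jerk: j(t) = -448·sin(4·t). Using j(t) = -448·sin(4·t) and substituting t = -pi/8, we find j = 448.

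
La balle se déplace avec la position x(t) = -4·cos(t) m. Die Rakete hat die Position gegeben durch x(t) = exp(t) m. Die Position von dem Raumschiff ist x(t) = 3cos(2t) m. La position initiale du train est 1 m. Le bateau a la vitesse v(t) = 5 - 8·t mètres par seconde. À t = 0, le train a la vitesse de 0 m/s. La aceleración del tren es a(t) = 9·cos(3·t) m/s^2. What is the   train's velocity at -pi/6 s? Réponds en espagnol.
Debemos encontrar la integral de nuestra ecuación de la aceleración a(t) = 9·cos(3·t) 1 vez. La integral de la aceleración, con v(0) = 0, da la velocidad: v(t) = 3·sin(3·t). Tenemos la velocidad v(t) = 3·sin(3·t). Sustituyendo t = -pi/6: v(-pi/6) = -3.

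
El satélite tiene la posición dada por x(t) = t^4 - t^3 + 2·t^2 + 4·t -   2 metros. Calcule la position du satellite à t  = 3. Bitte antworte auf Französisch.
En utilisant x(t) = t^4 - t^3 + 2·t^2 + 4·t - 2 et en substituant t = 3, nous trouvons x = 82.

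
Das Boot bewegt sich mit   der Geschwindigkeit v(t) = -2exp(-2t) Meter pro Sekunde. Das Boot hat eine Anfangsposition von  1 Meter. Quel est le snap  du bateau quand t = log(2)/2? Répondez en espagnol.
Partiendo de la velocidad v(t) = -2·exp(-2·t), tomamos 3 derivadas. La derivada de la velocidad da la aceleración: a(t) = 4·exp(-2·t). Derivando la aceleración, obtenemos la sacudida: j(t) = -8·exp(-2·t). Derivando la sacudida, obtenemos el snap: s(t) = 16·exp(-2·t). De la ecuación del snap s(t) = 16·exp(-2·t), sustituimos t = log(2)/2 para obtener s = 8.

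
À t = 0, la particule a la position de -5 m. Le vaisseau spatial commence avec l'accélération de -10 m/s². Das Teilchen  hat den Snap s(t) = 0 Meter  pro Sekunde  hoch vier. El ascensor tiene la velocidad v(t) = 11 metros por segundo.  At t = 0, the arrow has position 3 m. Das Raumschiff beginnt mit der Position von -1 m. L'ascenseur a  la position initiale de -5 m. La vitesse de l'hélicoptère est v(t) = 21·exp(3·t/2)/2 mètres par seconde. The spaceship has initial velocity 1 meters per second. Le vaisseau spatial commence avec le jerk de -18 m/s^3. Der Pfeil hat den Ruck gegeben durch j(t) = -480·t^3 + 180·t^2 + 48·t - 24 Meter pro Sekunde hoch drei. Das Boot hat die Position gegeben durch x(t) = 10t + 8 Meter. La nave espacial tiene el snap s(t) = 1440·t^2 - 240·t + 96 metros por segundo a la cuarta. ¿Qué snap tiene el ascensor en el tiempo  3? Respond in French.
Pour résoudre ceci, nous devons prendre 3 dérivées de notre équation de la vitesse v(t) = 11. En prenant d/dt de v(t), nous trouvons a(t) = 0. La dérivée de l'accélération donne le jerk: j(t) = 0. En dérivant le jerk, nous obtenons le snap: s(t) = 0. Nous avons le snap s(t) = 0. En substituant t = 3: s(3) = 0.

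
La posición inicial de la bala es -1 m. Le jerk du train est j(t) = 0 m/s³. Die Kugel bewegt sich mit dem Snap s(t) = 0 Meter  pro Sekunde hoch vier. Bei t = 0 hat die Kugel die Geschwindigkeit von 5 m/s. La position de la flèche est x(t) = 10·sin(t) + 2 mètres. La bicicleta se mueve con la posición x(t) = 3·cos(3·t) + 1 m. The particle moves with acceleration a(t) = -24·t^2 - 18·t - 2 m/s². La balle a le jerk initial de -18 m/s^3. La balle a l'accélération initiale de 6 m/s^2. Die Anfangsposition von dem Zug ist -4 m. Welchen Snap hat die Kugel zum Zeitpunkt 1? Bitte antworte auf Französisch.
En utilisant s(t) = 0 et en substituant t = 1, nous trouvons s = 0.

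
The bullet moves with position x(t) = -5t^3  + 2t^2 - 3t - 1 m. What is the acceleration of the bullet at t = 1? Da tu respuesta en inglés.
We must differentiate our position equation x(t) = -5·t^3 + 2·t^2 - 3·t - 1 2 times. Differentiating position, we get velocity: v(t) = -15·t^2 + 4·t - 3. The derivative of velocity gives acceleration: a(t) = 4 - 30·t. From the given acceleration equation a(t) = 4 - 30·t, we substitute t = 1 to get a = -26.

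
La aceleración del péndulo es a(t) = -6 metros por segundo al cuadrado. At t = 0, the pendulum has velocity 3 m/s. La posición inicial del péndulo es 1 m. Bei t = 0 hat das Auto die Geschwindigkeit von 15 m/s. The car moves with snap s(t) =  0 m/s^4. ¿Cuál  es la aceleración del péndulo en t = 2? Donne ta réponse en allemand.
Mit a(t) = -6 und Einsetzen von t = 2, finden wir a = -6.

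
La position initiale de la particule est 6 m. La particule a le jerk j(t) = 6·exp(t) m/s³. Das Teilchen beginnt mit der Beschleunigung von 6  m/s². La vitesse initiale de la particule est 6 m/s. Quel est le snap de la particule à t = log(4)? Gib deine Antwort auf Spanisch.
Para resolver esto, necesitamos tomar 1 derivada de nuestra ecuación de la sacudida j(t) = 6·exp(t). Tomando d/dt de j(t), encontramos s(t) = 6·exp(t). Usando s(t) = 6·exp(t) y sustituyendo t = log(4), encontramos s = 24.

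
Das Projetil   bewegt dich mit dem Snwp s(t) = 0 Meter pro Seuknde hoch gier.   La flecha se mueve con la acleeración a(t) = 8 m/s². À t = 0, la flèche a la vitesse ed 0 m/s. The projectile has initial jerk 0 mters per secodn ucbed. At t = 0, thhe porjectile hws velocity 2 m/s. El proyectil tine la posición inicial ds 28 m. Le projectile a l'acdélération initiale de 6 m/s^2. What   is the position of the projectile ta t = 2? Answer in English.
We need to integrate our snap equation s(t) = 0 4 times. Taking ∫s(t)dt and applying j(0) = 0, we find j(t) = 0. Taking ∫j(t)dt and applying a(0) = 6, we find a(t) = 6. Taking ∫a(t)dt and applying v(0) = 2, we find v(t) = 6·t + 2. The integral of velocity, with x(0) = 28, gives position: x(t) = 3·t^2 + 2·t + 28. From the given position equation x(t) = 3·t^2 + 2·t + 28, we substitute t = 2 to get x = 44.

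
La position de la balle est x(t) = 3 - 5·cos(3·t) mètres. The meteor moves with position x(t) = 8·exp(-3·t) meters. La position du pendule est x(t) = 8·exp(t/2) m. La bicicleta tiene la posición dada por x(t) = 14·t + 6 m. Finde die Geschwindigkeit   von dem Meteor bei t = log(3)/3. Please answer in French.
En partant de la position x(t) = 8·exp(-3·t), nous prenons 1 dérivée. La dérivée de la position donne la vitesse: v(t) = -24·exp(-3·t). En utilisant v(t) = -24·exp(-3·t) et en substituant t = log(3)/3, nous trouvons v = -8.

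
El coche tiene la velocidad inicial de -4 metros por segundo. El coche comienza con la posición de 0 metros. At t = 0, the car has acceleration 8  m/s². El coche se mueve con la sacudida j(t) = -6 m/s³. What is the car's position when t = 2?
To solve this, we need to take 3 integrals of our jerk equation j(t) = -6. Taking ∫j(t)dt and applying a(0) = 8, we find a(t) = 8 - 6·t. Integrating acceleration and using the initial condition v(0) = -4, we get v(t) = -3·t^2 + 8·t - 4. Integrating velocity and using the initial condition x(0) = 0, we get x(t) = -t^3 + 4·t^2 - 4·t. We have position x(t) = -t^3 + 4·t^2 - 4·t. Substituting t = 2: x(2) = 0.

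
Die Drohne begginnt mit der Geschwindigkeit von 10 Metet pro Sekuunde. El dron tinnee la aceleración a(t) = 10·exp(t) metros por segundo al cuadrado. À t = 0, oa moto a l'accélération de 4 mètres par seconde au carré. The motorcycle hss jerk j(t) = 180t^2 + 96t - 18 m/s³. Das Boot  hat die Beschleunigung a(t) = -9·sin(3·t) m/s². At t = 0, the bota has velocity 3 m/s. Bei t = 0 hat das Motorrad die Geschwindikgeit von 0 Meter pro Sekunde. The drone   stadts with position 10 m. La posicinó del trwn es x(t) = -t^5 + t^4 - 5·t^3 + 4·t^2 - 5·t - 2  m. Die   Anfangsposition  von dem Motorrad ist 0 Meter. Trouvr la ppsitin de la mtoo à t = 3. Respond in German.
Wir müssen die Stammfunktion unserer Gleichung für den Ruck j(t) = 180·t^2 + 96·t - 18 3-mal finden. Das Integral von dem Ruck, mit a(0) = 4, ergibt die Beschleunigung: a(t) = 60·t^3 + 48·t^2 - 18·t + 4. Das Integral von der Beschleunigung ist die Geschwindigkeit. Mit v(0) = 0 erhalten wir v(t) = t·(15·t^3 + 16·t^2 - 9·t + 4). Das Integral von der Geschwindigkeit ist die Position. Mit x(0) = 0 erhalten wir x(t) = 3·t^5 + 4·t^4 - 3·t^3 + 2·t^2. Aus der Gleichung für die Position x(t) = 3·t^5 + 4·t^4 - 3·t^3 + 2·t^2, setzen wir t = 3 ein und erhalten x = 990.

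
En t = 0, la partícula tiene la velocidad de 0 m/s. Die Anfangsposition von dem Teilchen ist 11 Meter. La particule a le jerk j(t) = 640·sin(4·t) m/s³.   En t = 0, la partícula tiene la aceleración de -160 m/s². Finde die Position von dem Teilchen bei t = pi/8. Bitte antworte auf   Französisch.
Nous devons trouver l'intégrale de notre équation du jerk j(t) = 640·sin(4·t) 3 fois. En intégrant le jerk et en utilisant la condition initiale a(0) = -160, nous obtenons a(t) = -160·cos(4·t). En prenant ∫a(t)dt et en appliquant v(0) = 0, nous trouvons v(t) = -40·sin(4·t). En intégrant la vitesse et en utilisant la condition initiale x(0) = 11, nous obtenons x(t) = 10·cos(4·t) + 1. En utilisant x(t) = 10·cos(4·t) + 1 et en substituant t = pi/8, nous trouvons x = 1.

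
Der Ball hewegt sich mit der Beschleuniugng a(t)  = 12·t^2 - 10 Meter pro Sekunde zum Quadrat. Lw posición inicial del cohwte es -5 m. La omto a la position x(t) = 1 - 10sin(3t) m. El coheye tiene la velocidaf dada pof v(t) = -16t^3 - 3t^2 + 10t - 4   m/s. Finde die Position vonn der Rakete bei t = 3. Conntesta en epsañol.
Partiendo de la velocidad v(t) = -16·t^3 - 3·t^2 + 10·t - 4, tomamos 1 integral. La integral de la velocidad, con x(0) = -5, da la posición: x(t) = -4·t^4 - t^3 + 5·t^2 - 4·t - 5. Usando x(t) = -4·t^4 - t^3 + 5·t^2 - 4·t - 5 y sustituyendo t = 3, encontramos x = -323.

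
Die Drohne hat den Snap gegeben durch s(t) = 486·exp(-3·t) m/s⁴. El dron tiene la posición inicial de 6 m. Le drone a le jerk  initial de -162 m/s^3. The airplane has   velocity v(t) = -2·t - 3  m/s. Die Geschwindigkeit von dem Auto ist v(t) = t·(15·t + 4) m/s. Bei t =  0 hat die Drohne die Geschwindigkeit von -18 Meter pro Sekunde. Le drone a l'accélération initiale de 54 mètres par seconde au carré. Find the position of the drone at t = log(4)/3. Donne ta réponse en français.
Nous devons trouver la primitive de notre équation du snap s(t) = 486·exp(-3·t) 4 fois. En prenant ∫s(t)dt et en appliquant j(0) = -162, nous trouvons j(t) = -162·exp(-3·t). En intégrant le jerk et en utilisant la condition initiale a(0) = 54, nous obtenons a(t) = 54·exp(-3·t). L'intégrale de l'accélération, avec v(0) = -18, donne la vitesse: v(t) = -18·exp(-3·t). La primitive de la vitesse est la position. En utilisant x(0) = 6, nous obtenons x(t) = 6·exp(-3·t). En utilisant x(t) = 6·exp(-3·t) et en substituant t = log(4)/3, nous trouvons x = 3/2.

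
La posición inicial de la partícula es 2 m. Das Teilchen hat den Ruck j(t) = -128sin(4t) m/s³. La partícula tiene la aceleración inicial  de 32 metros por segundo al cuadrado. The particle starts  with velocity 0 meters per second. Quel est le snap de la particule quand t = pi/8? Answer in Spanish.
Debemos derivar nuestra ecuación de la sacudida j(t) = -128·sin(4·t) 1 vez. Tomando d/dt de j(t), encontramos s(t) = -512·cos(4·t). Tenemos el snap s(t) = -512·cos(4·t). Sustituyendo t = pi/8: s(pi/8) = 0.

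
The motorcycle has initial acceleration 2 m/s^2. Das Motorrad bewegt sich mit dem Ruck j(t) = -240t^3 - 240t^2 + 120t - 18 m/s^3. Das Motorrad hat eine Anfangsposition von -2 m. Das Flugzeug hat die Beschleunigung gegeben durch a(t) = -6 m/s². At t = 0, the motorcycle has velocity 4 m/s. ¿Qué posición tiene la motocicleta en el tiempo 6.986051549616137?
Necesitamos integrar nuestra ecuación de la sacudida j(t) = -240·t^3 - 240·t^2 + 120·t - 18 3 veces. Tomando ∫j(t)dt y aplicando a(0) = 2, encontramos a(t) = -60·t^4 - 80·t^3 + 60·t^2 - 18·t + 2. Tomando ∫a(t)dt y aplicando v(0) = 4, encontramos v(t) = -12·t^5 - 20·t^4 + 20·t^3 - 9·t^2 + 2·t + 4. Tomando ∫v(t)dt y aplicando x(0) = -2, encontramos x(t) = -2·t^6 - 4·t^5 + 5·t^4 - 3·t^3 + t^2 + 4·t - 2. Usando x(t) = -2·t^6 - 4·t^5 + 5·t^4 - 3·t^3 + t^2 + 4·t - 2 y sustituyendo t = 6.986051549616137, encontramos x = -288098.169718370.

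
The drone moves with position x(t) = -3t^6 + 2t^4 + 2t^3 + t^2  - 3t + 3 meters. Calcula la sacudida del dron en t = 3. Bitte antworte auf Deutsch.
Um dies zu lösen, müssen wir 3 Ableitungen unserer Gleichung für die Position x(t) = -3·t^6 + 2·t^4 + 2·t^3 + t^2 - 3·t + 3 nehmen. Durch Ableiten von der Position erhalten wir die Geschwindigkeit: v(t) = -18·t^5 + 8·t^3 + 6·t^2 + 2·t - 3. Mit d/dt von v(t) finden wir a(t) = -90·t^4 + 24·t^2 + 12·t + 2. Durch Ableiten von der Beschleunigung erhalten wir den Ruck: j(t) = -360·t^3 + 48·t + 12. Mit j(t) = -360·t^3 + 48·t + 12 und Einsetzen von t = 3, finden wir j = -9564.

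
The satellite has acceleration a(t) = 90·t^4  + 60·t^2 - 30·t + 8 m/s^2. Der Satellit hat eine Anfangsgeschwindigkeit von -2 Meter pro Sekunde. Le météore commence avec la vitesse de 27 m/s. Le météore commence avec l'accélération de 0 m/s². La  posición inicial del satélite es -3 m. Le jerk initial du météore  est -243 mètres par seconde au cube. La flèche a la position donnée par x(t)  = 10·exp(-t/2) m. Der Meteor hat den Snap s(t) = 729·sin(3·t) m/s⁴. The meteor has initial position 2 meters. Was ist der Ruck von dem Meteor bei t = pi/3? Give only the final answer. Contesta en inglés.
j(pi/3) = 243.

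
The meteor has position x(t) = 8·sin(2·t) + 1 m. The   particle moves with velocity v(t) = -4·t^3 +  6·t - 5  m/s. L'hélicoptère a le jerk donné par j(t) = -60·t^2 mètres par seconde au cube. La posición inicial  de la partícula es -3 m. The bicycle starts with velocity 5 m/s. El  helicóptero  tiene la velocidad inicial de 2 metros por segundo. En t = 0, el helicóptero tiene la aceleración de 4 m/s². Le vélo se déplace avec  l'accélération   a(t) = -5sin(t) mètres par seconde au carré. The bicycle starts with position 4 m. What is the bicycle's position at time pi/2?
To solve this, we need to take 2 antiderivatives of our acceleration equation a(t) = -5·sin(t). Integrating acceleration and using the initial condition v(0) = 5, we get v(t) = 5·cos(t). The antiderivative of velocity is position. Using x(0) = 4, we get x(t) = 5·sin(t) + 4. Using x(t) = 5·sin(t) + 4 and substituting t = pi/2, we find x = 9.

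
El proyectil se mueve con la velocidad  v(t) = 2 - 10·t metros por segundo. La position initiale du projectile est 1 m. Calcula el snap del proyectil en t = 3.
Debemos derivar nuestra ecuación de la velocidad v(t) = 2 - 10·t 3 veces. Tomando d/dt de v(t), encontramos a(t) = -10. La derivada de la aceleración da la sacudida: j(t) = 0. La derivada de la sacudida da el snap: s(t) = 0. Tenemos el snap s(t) = 0. Sustituyendo t = 3: s(3) = 0.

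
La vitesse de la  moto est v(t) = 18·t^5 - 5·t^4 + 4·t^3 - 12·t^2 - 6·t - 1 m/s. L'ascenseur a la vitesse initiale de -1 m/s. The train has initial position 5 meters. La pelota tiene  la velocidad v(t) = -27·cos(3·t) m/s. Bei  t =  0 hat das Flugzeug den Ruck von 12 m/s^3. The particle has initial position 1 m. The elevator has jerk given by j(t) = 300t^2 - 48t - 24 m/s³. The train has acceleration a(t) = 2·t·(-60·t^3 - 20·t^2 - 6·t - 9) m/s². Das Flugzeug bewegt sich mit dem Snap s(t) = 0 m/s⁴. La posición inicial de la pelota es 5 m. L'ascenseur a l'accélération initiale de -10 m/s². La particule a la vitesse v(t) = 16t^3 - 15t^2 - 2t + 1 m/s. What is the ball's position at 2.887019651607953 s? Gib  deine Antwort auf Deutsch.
Wir müssen die Stammfunktion unserer Gleichung für die Geschwindigkeit v(t) = -27·cos(3·t) 1-mal finden. Mit ∫v(t)dt und Anwendung von x(0) = 5, finden wir x(t) = 5 - 9·sin(3·t). Aus der Gleichung für die Position x(t) = 5 - 9·sin(3·t), setzen wir t = 2.887019651607953 ein und erhalten x = -1.22451109687748.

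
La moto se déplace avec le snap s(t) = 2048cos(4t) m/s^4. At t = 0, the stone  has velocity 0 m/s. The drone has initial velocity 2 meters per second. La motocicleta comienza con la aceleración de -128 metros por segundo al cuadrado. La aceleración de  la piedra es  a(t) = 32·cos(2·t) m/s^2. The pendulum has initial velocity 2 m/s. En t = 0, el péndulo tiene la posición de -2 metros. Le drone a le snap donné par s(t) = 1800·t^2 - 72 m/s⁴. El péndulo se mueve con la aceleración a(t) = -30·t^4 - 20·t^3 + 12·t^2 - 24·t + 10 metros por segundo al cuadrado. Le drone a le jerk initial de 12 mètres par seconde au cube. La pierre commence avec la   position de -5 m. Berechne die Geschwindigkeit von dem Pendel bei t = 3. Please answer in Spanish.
Necesitamos integrar nuestra ecuación de la aceleración a(t) = -30·t^4 - 20·t^3 + 12·t^2 - 24·t + 10 1 vez. La integral de la aceleración es la velocidad. Usando v(0) = 2, obtenemos v(t) = -6·t^5 - 5·t^4 + 4·t^3 - 12·t^2 + 10·t + 2. Tenemos la velocidad v(t) = -6·t^5 - 5·t^4 + 4·t^3 - 12·t^2 + 10·t + 2. Sustituyendo t = 3: v(3) = -1831.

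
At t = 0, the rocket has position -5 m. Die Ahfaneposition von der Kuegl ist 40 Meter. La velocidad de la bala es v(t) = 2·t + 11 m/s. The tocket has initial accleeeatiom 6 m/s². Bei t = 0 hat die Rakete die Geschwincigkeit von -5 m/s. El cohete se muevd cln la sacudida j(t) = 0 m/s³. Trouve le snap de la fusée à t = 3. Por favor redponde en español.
Debemos derivar nuestra ecuación de la sacudida j(t) = 0 1 vez. Derivando la sacudida, obtenemos el snap: s(t) = 0. Tenemos el snap s(t) = 0. Sustituyendo t = 3: s(3) = 0.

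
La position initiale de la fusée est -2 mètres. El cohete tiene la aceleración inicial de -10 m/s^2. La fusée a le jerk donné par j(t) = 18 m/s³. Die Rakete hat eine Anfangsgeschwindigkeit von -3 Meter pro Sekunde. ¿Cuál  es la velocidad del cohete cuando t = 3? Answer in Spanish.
Necesitamos integrar nuestra ecuación de la sacudida j(t) = 18 2 veces. Tomando ∫j(t)dt y aplicando a(0) = -10, encontramos a(t) = 18·t - 10. Tomando ∫a(t)dt y aplicando v(0) = -3, encontramos v(t) = 9·t^2 - 10·t - 3. De la ecuación de la velocidad v(t) = 9·t^2 - 10·t - 3, sustituimos t = 3 para obtener v = 48.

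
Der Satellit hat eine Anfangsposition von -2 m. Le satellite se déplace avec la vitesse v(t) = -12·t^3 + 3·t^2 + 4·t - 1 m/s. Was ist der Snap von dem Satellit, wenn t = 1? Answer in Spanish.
Para resolver esto, necesitamos tomar 3 derivadas de nuestra ecuación de la velocidad v(t) = -12·t^3 + 3·t^2 + 4·t - 1. La derivada de la velocidad da la aceleración: a(t) = -36·t^2 + 6·t + 4. Derivando la aceleración, obtenemos la sacudida: j(t) = 6 - 72·t. Tomando d/dt de j(t), encontramos s(t) = -72. Tenemos el snap s(t) = -72. Sustituyendo t = 1: s(1) = -72.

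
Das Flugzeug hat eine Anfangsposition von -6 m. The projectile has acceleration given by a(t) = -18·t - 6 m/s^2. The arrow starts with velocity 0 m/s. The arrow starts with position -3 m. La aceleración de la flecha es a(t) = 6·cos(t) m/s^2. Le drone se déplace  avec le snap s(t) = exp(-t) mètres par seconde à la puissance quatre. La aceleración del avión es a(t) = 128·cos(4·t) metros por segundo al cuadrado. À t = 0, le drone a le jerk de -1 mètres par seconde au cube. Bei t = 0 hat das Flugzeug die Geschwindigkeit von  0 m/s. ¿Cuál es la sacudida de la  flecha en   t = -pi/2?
Debemos derivar nuestra ecuación de la aceleración a(t) = 6·cos(t) 1 vez. La derivada de la aceleración da la sacudida: j(t) = -6·sin(t). Tenemos la sacudida j(t) = -6·sin(t). Sustituyendo t = -pi/2: j(-pi/2) = 6.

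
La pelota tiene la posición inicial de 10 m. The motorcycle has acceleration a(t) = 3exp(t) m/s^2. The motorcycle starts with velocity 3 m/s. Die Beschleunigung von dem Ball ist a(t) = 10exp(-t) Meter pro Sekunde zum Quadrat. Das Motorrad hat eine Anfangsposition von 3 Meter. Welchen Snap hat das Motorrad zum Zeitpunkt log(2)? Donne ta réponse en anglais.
Starting from acceleration a(t) = 3·exp(t), we take 2 derivatives. Taking d/dt of a(t), we find j(t) = 3·exp(t). Differentiating jerk, we get snap: s(t) = 3·exp(t). Using s(t) = 3·exp(t) and substituting t = log(2), we find s = 6.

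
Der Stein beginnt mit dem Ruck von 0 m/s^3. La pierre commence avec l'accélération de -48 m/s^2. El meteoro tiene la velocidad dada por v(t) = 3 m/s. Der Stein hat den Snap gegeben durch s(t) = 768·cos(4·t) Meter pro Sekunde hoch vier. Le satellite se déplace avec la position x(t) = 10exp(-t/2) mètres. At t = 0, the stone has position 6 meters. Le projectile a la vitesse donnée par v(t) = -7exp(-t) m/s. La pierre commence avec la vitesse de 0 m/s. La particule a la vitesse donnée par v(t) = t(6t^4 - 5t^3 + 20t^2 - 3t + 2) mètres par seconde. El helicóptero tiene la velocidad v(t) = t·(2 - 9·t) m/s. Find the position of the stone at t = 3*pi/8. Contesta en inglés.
To find the answer, we compute 4 antiderivatives of s(t) = 768·cos(4·t). Integrating snap and using the initial condition j(0) = 0, we get j(t) = 192·sin(4·t). Integrating jerk and using the initial condition a(0) = -48, we get a(t) = -48·cos(4·t). Integrating acceleration and using the initial condition v(0) = 0, we get v(t) = -12·sin(4·t). Finding the antiderivative of v(t) and using x(0) = 6: x(t) = 3·cos(4·t) + 3. From the given position equation x(t) = 3·cos(4·t) + 3, we substitute t = 3*pi/8 to get x = 3.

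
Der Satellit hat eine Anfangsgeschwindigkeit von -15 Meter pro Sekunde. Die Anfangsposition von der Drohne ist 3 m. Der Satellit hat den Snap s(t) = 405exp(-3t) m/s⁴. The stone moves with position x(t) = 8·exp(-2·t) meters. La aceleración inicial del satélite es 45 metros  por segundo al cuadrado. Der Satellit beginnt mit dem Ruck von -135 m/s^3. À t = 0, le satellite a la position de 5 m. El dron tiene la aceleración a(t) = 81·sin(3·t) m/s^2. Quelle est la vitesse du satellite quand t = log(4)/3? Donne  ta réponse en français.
Pour résoudre ceci, nous devons prendre 3 primitives de notre équation du snap s(t) = 405·exp(-3·t). L'intégrale du snap, avec j(0) = -135, donne le jerk: j(t) = -135·exp(-3·t). En intégrant le jerk et en utilisant la condition initiale a(0) = 45, nous obtenons a(t) = 45·exp(-3·t). La primitive de l'accélération, avec v(0) = -15, donne la vitesse: v(t) = -15·exp(-3·t). Nous avons la vitesse v(t) = -15·exp(-3·t). En substituant t = log(4)/3: v(log(4)/3) = -15/4.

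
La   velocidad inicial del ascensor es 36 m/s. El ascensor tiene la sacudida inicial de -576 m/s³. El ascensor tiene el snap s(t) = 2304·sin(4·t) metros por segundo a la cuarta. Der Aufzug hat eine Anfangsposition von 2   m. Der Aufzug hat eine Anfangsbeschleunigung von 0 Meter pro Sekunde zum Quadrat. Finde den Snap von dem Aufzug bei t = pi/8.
Aus der Gleichung für den Snap s(t) = 2304·sin(4·t), setzen wir t = pi/8 ein und erhalten s = 2304.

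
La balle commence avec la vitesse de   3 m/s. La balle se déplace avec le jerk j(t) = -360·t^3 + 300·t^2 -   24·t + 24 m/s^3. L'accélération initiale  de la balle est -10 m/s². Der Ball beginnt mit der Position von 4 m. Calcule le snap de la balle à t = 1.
Pour résoudre ceci, nous devons prendre 1 dérivée de notre équation du jerk j(t) = -360·t^3 + 300·t^2 - 24·t + 24. En prenant d/dt de j(t), nous trouvons s(t) = -1080·t^2 + 600·t - 24. De l'équation du snap s(t) = -1080·t^2 + 600·t - 24, nous substituons t = 1 pour obtenir s = -504.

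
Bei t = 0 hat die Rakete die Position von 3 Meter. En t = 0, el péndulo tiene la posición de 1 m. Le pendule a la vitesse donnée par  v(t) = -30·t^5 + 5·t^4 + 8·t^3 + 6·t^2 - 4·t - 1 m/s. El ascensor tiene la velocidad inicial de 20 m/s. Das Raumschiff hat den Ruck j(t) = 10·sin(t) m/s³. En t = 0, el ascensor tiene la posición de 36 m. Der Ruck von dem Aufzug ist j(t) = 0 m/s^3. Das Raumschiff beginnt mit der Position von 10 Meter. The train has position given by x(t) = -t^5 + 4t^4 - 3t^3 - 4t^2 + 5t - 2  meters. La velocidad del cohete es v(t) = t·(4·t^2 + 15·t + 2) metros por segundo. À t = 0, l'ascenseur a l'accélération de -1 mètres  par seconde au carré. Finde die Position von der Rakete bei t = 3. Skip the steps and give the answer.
Bei t = 3, x = 228.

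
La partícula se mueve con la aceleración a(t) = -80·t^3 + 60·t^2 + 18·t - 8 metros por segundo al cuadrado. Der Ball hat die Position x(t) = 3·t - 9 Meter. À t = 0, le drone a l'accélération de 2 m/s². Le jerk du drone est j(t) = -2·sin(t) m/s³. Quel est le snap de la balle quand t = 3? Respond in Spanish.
Debemos derivar nuestra ecuación de la posición x(t) = 3·t - 9 4 veces. La derivada de la posición da la velocidad: v(t) = 3. Derivando la velocidad, obtenemos la aceleración: a(t) = 0. Tomando d/dt de a(t), encontramos j(t) = 0. Tomando d/dt de j(t), encontramos s(t) = 0. De la ecuación del snap s(t) = 0, sustituimos t = 3 para obtener s = 0.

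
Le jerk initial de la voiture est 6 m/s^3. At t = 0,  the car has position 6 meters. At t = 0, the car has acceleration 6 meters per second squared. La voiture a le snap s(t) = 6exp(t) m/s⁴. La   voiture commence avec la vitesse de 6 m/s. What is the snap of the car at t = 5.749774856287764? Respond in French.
Nous avons le snap s(t) = 6·exp(t). En substituant t = 5.749774856287764: s(5.749774856287764) = 1884.71958117962.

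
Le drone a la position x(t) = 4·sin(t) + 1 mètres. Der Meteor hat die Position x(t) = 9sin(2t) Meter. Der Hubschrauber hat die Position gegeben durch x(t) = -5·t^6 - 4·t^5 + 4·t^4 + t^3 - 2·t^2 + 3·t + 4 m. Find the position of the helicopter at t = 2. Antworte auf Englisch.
Using x(t) = -5·t^6 - 4·t^5 + 4·t^4 + t^3 - 2·t^2 + 3·t + 4 and substituting t = 2, we find x = -374.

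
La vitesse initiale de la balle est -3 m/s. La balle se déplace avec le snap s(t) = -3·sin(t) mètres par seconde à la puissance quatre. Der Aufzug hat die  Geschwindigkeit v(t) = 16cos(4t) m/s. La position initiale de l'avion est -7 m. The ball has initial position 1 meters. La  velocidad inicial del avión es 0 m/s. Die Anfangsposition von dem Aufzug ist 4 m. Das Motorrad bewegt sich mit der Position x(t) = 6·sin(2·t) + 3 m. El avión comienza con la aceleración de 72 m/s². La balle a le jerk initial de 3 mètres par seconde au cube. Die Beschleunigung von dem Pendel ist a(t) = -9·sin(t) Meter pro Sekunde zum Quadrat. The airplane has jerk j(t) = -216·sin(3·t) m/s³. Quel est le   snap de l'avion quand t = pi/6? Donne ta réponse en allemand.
Um dies zu lösen, müssen wir 1 Ableitung unserer Gleichung für den Ruck j(t) = -216·sin(3·t) nehmen. Mit d/dt von j(t) finden wir s(t) = -648·cos(3·t). Wir haben den Snap s(t) = -648·cos(3·t). Durch Einsetzen von t = pi/6: s(pi/6) = 0.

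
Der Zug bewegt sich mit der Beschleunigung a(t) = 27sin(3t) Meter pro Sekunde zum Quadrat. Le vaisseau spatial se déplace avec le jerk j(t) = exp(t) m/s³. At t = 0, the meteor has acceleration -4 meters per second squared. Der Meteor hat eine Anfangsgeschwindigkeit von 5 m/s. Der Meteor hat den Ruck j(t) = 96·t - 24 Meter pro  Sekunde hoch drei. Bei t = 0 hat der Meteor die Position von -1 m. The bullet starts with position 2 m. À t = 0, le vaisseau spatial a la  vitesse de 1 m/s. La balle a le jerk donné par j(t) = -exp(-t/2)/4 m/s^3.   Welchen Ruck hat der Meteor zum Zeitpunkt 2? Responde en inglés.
We have jerk j(t) = 96·t - 24. Substituting t = 2: j(2) = 168.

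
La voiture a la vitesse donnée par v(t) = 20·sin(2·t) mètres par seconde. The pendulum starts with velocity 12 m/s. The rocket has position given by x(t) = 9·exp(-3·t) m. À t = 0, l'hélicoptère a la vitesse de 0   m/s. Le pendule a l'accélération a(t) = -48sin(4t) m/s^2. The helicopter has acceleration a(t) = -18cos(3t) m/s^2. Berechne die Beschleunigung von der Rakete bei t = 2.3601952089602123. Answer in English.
Starting from position x(t) = 9·exp(-3·t), we take 2 derivatives. Differentiating position, we get velocity: v(t) = -27·exp(-3·t). Differentiating velocity, we get acceleration: a(t) = 81·exp(-3·t). Using a(t) = 81·exp(-3·t) and substituting t = 2.3601952089602123, we find a = 0.0681437065448388.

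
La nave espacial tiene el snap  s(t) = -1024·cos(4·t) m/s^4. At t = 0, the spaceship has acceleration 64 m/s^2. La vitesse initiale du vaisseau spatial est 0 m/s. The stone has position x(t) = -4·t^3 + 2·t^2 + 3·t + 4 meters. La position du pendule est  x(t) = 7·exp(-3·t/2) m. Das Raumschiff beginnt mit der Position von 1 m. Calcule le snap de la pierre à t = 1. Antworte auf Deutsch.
Wir müssen unsere Gleichung für die Position x(t) = -4·t^3 + 2·t^2 + 3·t + 4 4-mal ableiten. Mit d/dt von x(t) finden wir v(t) = -12·t^2 + 4·t + 3. Durch Ableiten von der Geschwindigkeit erhalten wir die Beschleunigung: a(t) = 4 - 24·t. Durch Ableiten von der Beschleunigung erhalten wir den Ruck: j(t) = -24. Durch Ableiten von dem Ruck erhalten wir den Snap: s(t) = 0. Mit s(t) = 0 und Einsetzen von t = 1, finden wir s = 0.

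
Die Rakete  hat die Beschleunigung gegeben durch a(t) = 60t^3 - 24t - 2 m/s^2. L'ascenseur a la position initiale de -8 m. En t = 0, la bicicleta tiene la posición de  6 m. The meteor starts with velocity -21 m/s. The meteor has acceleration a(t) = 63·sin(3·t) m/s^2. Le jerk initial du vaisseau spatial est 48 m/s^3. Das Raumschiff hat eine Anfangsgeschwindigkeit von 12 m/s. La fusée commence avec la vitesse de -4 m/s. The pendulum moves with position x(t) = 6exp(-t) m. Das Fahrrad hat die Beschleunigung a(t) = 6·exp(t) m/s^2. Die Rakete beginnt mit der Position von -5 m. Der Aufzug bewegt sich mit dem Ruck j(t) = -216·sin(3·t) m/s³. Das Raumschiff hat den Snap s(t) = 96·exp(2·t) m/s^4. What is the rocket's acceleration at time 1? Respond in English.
We have acceleration a(t) = 60·t^3 - 24·t - 2. Substituting t = 1: a(1) = 34.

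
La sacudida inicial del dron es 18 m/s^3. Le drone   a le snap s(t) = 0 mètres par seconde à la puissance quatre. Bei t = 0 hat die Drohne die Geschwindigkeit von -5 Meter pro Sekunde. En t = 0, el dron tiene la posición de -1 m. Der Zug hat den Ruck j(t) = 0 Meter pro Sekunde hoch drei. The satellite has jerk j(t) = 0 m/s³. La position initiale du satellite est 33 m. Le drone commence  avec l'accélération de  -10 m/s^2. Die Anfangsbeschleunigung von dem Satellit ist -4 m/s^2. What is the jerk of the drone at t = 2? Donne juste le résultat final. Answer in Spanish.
La respuesta es 18.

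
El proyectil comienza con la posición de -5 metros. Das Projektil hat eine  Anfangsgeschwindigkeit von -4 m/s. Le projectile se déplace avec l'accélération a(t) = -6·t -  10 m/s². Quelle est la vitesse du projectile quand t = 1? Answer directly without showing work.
La vitesse à t = 1 est v = -17.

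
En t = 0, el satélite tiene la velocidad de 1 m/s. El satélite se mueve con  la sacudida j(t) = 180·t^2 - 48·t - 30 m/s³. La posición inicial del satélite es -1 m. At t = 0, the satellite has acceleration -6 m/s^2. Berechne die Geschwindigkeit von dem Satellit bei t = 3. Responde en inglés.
We must find the integral of our jerk equation j(t) = 180·t^2 - 48·t - 30 2 times. Taking ∫j(t)dt and applying a(0) = -6, we find a(t) = 60·t^3 - 24·t^2 - 30·t - 6. Integrating acceleration and using the initial condition v(0) = 1, we get v(t) = 15·t^4 - 8·t^3 - 15·t^2 - 6·t + 1. Using v(t) = 15·t^4 - 8·t^3 - 15·t^2 - 6·t + 1 and substituting t = 3, we find v = 847.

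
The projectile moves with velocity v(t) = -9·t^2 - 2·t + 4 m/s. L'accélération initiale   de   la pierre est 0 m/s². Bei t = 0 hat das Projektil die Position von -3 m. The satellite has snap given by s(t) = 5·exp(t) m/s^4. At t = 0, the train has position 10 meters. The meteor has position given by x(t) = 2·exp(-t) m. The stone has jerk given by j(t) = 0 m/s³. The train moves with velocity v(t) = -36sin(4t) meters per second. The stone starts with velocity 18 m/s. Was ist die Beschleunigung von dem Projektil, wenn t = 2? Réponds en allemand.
Ausgehend von der Geschwindigkeit v(t) = -9·t^2 - 2·t + 4, nehmen wir 1 Ableitung. Die Ableitung von der Geschwindigkeit ergibt die Beschleunigung: a(t) = -18·t - 2. Mit a(t) = -18·t - 2 und Einsetzen von t = 2, finden wir a = -38.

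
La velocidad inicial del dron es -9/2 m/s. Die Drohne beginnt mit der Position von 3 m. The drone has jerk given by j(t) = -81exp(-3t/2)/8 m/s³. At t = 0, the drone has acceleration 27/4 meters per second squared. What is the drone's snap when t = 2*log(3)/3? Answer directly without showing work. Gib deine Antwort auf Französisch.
Le snap à t = 2*log(3)/3 est s = 81/16.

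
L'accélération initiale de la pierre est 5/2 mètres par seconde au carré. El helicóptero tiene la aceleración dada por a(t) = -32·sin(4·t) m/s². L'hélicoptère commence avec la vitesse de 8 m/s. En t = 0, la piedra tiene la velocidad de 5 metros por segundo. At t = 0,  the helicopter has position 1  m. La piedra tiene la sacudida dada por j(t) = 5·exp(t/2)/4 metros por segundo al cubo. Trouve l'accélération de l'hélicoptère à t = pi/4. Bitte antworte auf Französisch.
En utilisant a(t) = -32·sin(4·t) et en substituant t = pi/4, nous trouvons a = 0.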